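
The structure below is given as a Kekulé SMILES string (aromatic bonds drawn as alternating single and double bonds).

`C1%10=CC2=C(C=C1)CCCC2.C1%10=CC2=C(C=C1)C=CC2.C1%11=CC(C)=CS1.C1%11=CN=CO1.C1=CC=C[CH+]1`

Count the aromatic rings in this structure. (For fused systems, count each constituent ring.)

4

The SMILES encodes a six-membered carbon ring with three alternating C=C double bonds, fused to a saturated six-membered carbon ring; a six-membered carbon ring with three alternating C=C double bonds, fused to a five-membered carbon ring containing one C=C double bond and one sp³ carbon; a five-membered ring of four carbons and one sulfur, with two C=C double bonds; a five-membered ring with an oxygen at position 1 and a nitrogen at position 3 (in a C=N bond), with two double bonds; a five-membered all-carbon ring bearing a positive charge on one carbon, with two C=C double bonds.
The 6-membered ring is fully conjugated (every ring atom contributes a p orbital); 3 ring double bonds give 6 π electrons. 6 = 4(1)+2, so it is aromatic (benzene ring).
The second 6-membered ring has four sp³ carbons, so it is not fully conjugated — not aromatic (cyclohexane ring).
The third 6-membered ring is fully conjugated (every ring atom contributes a p orbital); 3 ring double bonds give 6 π electrons. That satisfies 4n+2 with n=1, so it is aromatic (benzene ring).
The 5-membered ring has one sp³ carbon, so it is not fully conjugated — not aromatic (cyclopentene ring).
The 5-membered ring with one sulfur is planar and fully conjugated; 2 ring double bonds (4 π electrons) plus a heteroatom lone pair (2) give 6 π electrons. 6 = 4(1)+2, so it is aromatic (thiophene).
The 5-membered ring with one oxygen and one =N– has a continuous p-orbital overlap around the ring; 2 ring double bonds (4 π electrons) plus a heteroatom lone pair (2) give 6 π electrons. 6 = 4(1)+2, so it is aromatic (oxazole).
The second 5-membered ring has only sp² ring atoms; a planar conformation would have a fully conjugated π system of 4 electrons. But 4 = 4(1), which is 4n not 4n+2, so it is not aromatic (cyclopentadienyl cation).
4 of the 7 rings are aromatic. Total: 4.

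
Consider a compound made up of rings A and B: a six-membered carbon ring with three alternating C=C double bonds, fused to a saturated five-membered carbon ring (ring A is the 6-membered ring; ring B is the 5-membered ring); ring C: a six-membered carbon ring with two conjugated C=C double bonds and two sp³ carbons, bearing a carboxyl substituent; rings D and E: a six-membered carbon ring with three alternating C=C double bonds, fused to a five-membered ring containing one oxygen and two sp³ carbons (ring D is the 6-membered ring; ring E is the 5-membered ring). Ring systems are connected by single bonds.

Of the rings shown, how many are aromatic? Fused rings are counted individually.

Ring A is fully conjugated (every ring atom contributes a p orbital); 3 ring double bonds give 6 π electrons. That satisfies 4n+2 with n=1, so ring A is aromatic (benzene ring).
Ring B has three sp³ carbons, so it is not fully conjugated — not aromatic (cyclopentane ring).
Ring C has two sp³ carbons, so it is not fully conjugated — not aromatic (1,3-cyclohexadiene).
Ring D is fully conjugated (every ring atom contributes a p orbital); 3 ring double bonds give 6 π electrons. Since 6 = 4n+2 (n=1), ring D is aromatic (benzene ring).
Ring E has two sp³ carbons, so it is not fully conjugated — not aromatic (oxolane ring).
Aromatic: A, D. Total: 2.

2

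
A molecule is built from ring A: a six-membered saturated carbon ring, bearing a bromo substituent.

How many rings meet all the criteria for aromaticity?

0

Ring A has only sp³ atoms, so it is not fully conjugated — not aromatic (cyclohexane).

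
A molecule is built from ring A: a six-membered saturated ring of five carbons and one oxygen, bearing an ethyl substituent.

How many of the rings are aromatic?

0

Ring A has only sp³ atoms, so it is not fully conjugated — not aromatic (tetrahydropyran).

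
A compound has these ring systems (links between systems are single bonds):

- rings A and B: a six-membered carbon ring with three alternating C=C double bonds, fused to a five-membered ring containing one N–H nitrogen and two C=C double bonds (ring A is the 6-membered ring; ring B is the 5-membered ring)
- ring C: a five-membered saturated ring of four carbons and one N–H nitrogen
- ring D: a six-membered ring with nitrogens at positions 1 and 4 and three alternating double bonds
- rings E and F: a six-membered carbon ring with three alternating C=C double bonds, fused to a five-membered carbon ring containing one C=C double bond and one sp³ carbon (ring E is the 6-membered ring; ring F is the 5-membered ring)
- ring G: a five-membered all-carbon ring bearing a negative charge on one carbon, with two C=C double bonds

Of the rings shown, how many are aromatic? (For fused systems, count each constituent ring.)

Rings A and B form a fused bicyclic system (with one N–H) with 9 sp² atoms and 10 π electrons from ring double bonds plus a heteroatom lone pair. 10 = 4(2)+2, so the system is aromatic and both rings count as aromatic (indole).
Ring C has only sp³ atoms, so it is not fully conjugated — not aromatic (pyrrolidine).
Ring D is planar and fully conjugated; 3 ring double bonds give 6 π electrons. Since 6 = 4n+2 (n=1), ring D is aromatic (pyrazine).
Ring E has a continuous p-orbital overlap around the ring; 3 ring double bonds give 6 π electrons. Since 6 = 4n+2 (n=1), ring E is aromatic (benzene ring).
Ring F has one sp³ carbon, so it is not fully conjugated — not aromatic (cyclopentene ring).
Ring G is planar and fully conjugated; 2 ring double bonds (4 π electrons) plus the carbanion lone pair (2) give 6 π electrons. That satisfies 4n+2 with n=1, so ring G is aromatic (cyclopentadienyl anion).
Aromatic: A, B, D, E, G. Total: 5.

5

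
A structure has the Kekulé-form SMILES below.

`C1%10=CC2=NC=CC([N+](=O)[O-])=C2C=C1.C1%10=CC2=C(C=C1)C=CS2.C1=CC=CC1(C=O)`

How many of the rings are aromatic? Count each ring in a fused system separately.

The SMILES encodes two fused six-membered rings, each with three alternating double bonds; one ring is all carbon and the other has one ring nitrogen; a six-membered carbon ring with three alternating C=C double bonds, fused to a five-membered ring containing one sulfur and two C=C double bonds; a five-membered carbon ring with two conjugated C=C double bonds and one sp³ carbon.
The fused 6/6-membered bicyclic (with one nitrogen) is a single π system with 10 sp² atoms and 10 π electrons from ring double bonds. 10 = 4(2)+2, so the system is aromatic and both rings count as aromatic (quinoline).
The fused 6/5-membered bicyclic (with one sulfur) is a single π system with 9 sp² atoms and 10 π electrons from ring double bonds plus a heteroatom lone pair. 10 = 4(2)+2, so the system is aromatic and both rings count as aromatic (benzothiophene).
The 5-membered ring has one sp³ carbon, so it is not fully conjugated — not aromatic (cyclopentadiene).
4 of the 5 rings are aromatic. Total: 4.

4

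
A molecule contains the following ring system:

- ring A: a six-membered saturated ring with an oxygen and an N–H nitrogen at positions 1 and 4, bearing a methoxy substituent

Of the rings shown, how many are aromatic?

0

Ring A has only sp³ atoms, so it is not fully conjugated — not aromatic (morpholine).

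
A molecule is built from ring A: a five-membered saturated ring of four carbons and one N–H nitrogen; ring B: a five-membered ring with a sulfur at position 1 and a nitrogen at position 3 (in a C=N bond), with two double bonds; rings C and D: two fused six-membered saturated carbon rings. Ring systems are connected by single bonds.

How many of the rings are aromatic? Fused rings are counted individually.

Ring A has only sp³ atoms, so it is not fully conjugated — not aromatic (pyrrolidine).
Ring B has a continuous p-orbital overlap around the ring; 2 ring double bonds (4 π electrons) plus a heteroatom lone pair (2) give 6 π electrons. 6 = 4(1)+2, so ring B is aromatic (thiazole).
Ring C has only sp³ atoms, so it is not fully conjugated — not aromatic (cyclohexane ring).
Ring D has only sp³ atoms, so it is not fully conjugated — not aromatic (cyclohexane ring).
Aromatic: B. Total: 1.

1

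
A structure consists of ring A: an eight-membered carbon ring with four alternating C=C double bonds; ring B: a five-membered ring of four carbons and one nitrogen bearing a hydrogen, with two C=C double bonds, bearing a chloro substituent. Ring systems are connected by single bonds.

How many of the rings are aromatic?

Ring A has only sp² ring atoms; a planar conformation would have a fully conjugated π system of 8 electrons. But 8 = 4(2), which is 4n not 4n+2, so ring A is not aromatic (cyclooctatetraene) — cyclooctatetraene distorts into a non-planar tub to avoid antiaromaticity.
Ring B has a continuous p-orbital overlap around the ring; 2 ring double bonds (4 π electrons) plus a heteroatom lone pair (2) give 6 π electrons. That satisfies 4n+2 with n=1, so ring B is aromatic (pyrrole).
Aromatic: B. Total: 1.

1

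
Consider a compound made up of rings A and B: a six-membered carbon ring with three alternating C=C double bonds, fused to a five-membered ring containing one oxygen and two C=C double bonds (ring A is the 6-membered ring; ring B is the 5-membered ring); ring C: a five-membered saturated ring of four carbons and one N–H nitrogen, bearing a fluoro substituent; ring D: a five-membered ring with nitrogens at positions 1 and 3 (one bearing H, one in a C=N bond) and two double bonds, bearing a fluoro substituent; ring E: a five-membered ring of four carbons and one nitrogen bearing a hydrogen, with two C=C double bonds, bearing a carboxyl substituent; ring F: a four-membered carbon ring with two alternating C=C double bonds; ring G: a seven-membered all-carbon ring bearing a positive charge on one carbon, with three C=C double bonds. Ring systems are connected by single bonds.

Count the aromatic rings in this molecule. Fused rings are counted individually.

Rings A and B form a fused bicyclic system (with one oxygen) with 9 sp² atoms and 10 π electrons from ring double bonds plus a heteroatom lone pair. 10 = 4(2)+2, so the system is aromatic and both rings count as aromatic (benzofuran).
Ring C has only sp³ atoms, so it is not fully conjugated — not aromatic (pyrrolidine).
Ring D has a continuous p-orbital overlap around the ring; 2 ring double bonds (4 π electrons) plus a heteroatom lone pair (2) give 6 π electrons. 6 = 4(1)+2, so ring D is aromatic (imidazole).
Ring E is fully conjugated (every ring atom contributes a p orbital); 2 ring double bonds (4 π electrons) plus a heteroatom lone pair (2) give 6 π electrons. 6 = 4(1)+2, so ring E is aromatic (pyrrole).
Ring F has only sp² ring atoms; a planar conformation would have a fully conjugated π system of 4 electrons. But 4 = 4(1), which is 4n not 4n+2, so ring F is not aromatic (cyclobutadiene) — cyclobutadiene is antiaromatic and distorts to a rectangle.
Ring G is planar and fully conjugated; 3 ring double bonds (6 π electrons) plus the carbocation's empty p orbital (0, but keeps the ring conjugated) give 6 π electrons. That satisfies 4n+2 with n=1, so ring G is aromatic (tropylium cation).
Aromatic: A, B, D, E, G. Total: 5.

5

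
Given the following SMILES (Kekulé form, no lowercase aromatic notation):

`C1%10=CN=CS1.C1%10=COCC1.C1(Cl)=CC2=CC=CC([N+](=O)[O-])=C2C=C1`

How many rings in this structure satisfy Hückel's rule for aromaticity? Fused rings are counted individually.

3

The SMILES encodes a five-membered ring with a sulfur at position 1 and a nitrogen at position 3 (in a C=N bond), with two double bonds; a five-membered ring of four carbons and one oxygen, with one C=C double bond and two sp³ carbons; two fused six-membered carbon rings, each with three alternating C=C double bonds.
The 5-membered ring with one sulfur and one =N– is planar and fully conjugated; 2 ring double bonds (4 π electrons) plus a heteroatom lone pair (2) give 6 π electrons. Since 6 = 4n+2 (n=1), it is aromatic (thiazole).
The 5-membered ring with one oxygen has two sp³ carbons, so it is not fully conjugated — not aromatic (2,3-dihydrofuran).
The fused 6/6-membered bicyclic is a single π system with 10 sp² atoms and 10 π electrons from ring double bonds. 10 = 4(2)+2, so the system is aromatic and both rings count as aromatic (naphthalene).
3 of the 4 rings are aromatic. Total: 3.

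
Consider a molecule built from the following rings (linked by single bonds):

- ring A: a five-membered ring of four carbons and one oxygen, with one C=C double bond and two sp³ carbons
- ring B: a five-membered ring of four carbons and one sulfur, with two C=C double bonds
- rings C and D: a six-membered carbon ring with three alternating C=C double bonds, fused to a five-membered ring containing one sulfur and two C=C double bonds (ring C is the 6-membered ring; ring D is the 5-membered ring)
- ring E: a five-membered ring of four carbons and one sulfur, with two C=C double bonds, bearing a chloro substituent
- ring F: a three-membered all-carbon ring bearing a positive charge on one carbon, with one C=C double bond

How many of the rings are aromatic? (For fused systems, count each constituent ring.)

5

Ring A has two sp³ carbons, so it is not fully conjugated — not aromatic (2,3-dihydrofuran).
Ring B is planar and fully conjugated; 2 ring double bonds (4 π electrons) plus a heteroatom lone pair (2) give 6 π electrons. Since 6 = 4n+2 (n=1), ring B is aromatic (thiophene).
Rings C and D form a fused bicyclic system (with one sulfur) with 9 sp² atoms and 10 π electrons from ring double bonds plus a heteroatom lone pair. 10 = 4(2)+2, so the system is aromatic and both rings count as aromatic (benzothiophene).
Ring E is fully conjugated (every ring atom contributes a p orbital); 2 ring double bonds (4 π electrons) plus a heteroatom lone pair (2) give 6 π electrons. Since 6 = 4n+2 (n=1), ring E is aromatic (thiophene).
Ring F is fully conjugated (every ring atom contributes a p orbital); 1 ring double bond (2 π electrons) plus the carbocation's empty p orbital (0, but keeps the ring conjugated) give 2 π electrons. That satisfies 4n+2 with n=0, so ring F is aromatic (cyclopropenyl cation).
Aromatic: B, C, D, E, F. Total: 5.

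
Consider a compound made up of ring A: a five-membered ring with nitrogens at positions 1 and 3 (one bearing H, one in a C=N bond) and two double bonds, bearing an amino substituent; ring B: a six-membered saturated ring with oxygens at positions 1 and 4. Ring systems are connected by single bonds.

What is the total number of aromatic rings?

1

Ring A is fully conjugated (every ring atom contributes a p orbital); 2 ring double bonds (4 π electrons) plus a heteroatom lone pair (2) give 6 π electrons. Since 6 = 4n+2 (n=1), ring A is aromatic (imidazole).
Ring B has only sp³ atoms, so it is not fully conjugated — not aromatic (1,4-dioxane).
Aromatic: A. Total: 1.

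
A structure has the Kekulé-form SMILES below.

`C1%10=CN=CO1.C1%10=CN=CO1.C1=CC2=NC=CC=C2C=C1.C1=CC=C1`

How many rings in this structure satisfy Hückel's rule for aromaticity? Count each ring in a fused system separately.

4

The SMILES encodes a five-membered ring with an oxygen at position 1 and a nitrogen at position 3 (in a C=N bond), with two double bonds; a five-membered ring with an oxygen at position 1 and a nitrogen at position 3 (in a C=N bond), with two double bonds; two fused six-membered rings, each with three alternating double bonds; one ring is all carbon and the other has one ring nitrogen; a four-membered carbon ring with two alternating C=C double bonds.
The 5-membered ring with one oxygen and one =N– is planar and fully conjugated; 2 ring double bonds (4 π electrons) plus a heteroatom lone pair (2) give 6 π electrons. That satisfies 4n+2 with n=1, so it is aromatic (oxazole).
The second 5-membered ring with one oxygen and one =N– has a continuous p-orbital overlap around the ring; 2 ring double bonds (4 π electrons) plus a heteroatom lone pair (2) give 6 π electrons. Since 6 = 4n+2 (n=1), it is aromatic (oxazole).
The fused 6/6-membered bicyclic (with one nitrogen) is a single π system with 10 sp² atoms and 10 π electrons from ring double bonds. 10 = 4(2)+2, so the system is aromatic and both rings count as aromatic (quinoline).
The 4-membered ring has only sp² ring atoms; a planar conformation would have a fully conjugated π system of 4 electrons. But 4 = 4(1), which is 4n not 4n+2, so it is not aromatic (cyclobutadiene) — cyclobutadiene is antiaromatic and distorts to a rectangle.
4 of the 5 rings are aromatic. Total: 4.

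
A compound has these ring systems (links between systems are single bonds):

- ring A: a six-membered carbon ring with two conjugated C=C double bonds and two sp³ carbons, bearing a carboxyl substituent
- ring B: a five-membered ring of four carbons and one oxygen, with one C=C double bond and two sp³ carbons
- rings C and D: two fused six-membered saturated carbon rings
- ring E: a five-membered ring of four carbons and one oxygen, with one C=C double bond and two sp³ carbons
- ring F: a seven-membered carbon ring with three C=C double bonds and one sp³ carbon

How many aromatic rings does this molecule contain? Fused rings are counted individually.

Ring A has two sp³ carbons, so it is not fully conjugated — not aromatic (1,3-cyclohexadiene).
Ring B has two sp³ carbons, so it is not fully conjugated — not aromatic (2,3-dihydrofuran).
Ring C has only sp³ atoms, so it is not fully conjugated — not aromatic (cyclohexane ring).
Ring D has only sp³ atoms, so it is not fully conjugated — not aromatic (cyclohexane ring).
Ring E has two sp³ carbons, so it is not fully conjugated — not aromatic (2,3-dihydrofuran).
Ring F has one sp³ carbon, so it is not fully conjugated — not aromatic (cycloheptatriene).
No ring is aromatic. Total: 0.

0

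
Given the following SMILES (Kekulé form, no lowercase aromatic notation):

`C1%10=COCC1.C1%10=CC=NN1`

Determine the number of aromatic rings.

The SMILES encodes a five-membered ring of four carbons and one oxygen, with one C=C double bond and two sp³ carbons; a five-membered ring with two adjacent nitrogens (one bearing H, one in a double bond) and two double bonds.
The 5-membered ring with one oxygen has two sp³ carbons, so it is not fully conjugated — not aromatic (2,3-dihydrofuran).
The 5-membered ring with two adjacent nitrogens (one N–H, one =N–) is fully conjugated (every ring atom contributes a p orbital); 2 ring double bonds (4 π electrons) plus a heteroatom lone pair (2) give 6 π electrons. Since 6 = 4n+2 (n=1), it is aromatic (pyrazole).
1 of the 2 rings is aromatic. Total: 1.

1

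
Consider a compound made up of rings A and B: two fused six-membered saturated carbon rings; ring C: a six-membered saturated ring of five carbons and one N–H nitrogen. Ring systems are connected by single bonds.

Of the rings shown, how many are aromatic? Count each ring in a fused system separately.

0

Ring A has only sp³ atoms, so it is not fully conjugated — not aromatic (cyclohexane ring).
Ring B has only sp³ atoms, so it is not fully conjugated — not aromatic (cyclohexane ring).
Ring C has only sp³ atoms, so it is not fully conjugated — not aromatic (piperidine).
No ring is aromatic. Total: 0.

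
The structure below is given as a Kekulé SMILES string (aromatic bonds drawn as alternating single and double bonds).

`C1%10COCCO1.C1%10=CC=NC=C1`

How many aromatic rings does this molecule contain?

The SMILES encodes a six-membered saturated ring with oxygens at positions 1 and 4; a six-membered ring of five carbons and one nitrogen with three alternating double bonds.
The 6-membered ring with two oxygens (1,4) has only sp³ atoms, so it is not fully conjugated — not aromatic (1,4-dioxane).
The 6-membered ring with one nitrogen is planar and fully conjugated; 3 ring double bonds give 6 π electrons. Since 6 = 4n+2 (n=1), it is aromatic (pyridine).
1 of the 2 rings is aromatic. Total: 1.

1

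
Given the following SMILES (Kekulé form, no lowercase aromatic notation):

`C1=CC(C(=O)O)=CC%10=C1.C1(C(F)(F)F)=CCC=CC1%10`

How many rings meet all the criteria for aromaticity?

The SMILES encodes a six-membered carbon ring with three alternating C=C double bonds; a six-membered carbon ring with two isolated C=C double bonds and two sp³ carbons.
The 6-membered ring has a continuous p-orbital overlap around the ring; 3 ring double bonds give 6 π electrons. That satisfies 4n+2 with n=1, so it is aromatic (benzene).
The second 6-membered ring has two sp³ carbons, so it is not fully conjugated — not aromatic (1,4-cyclohexadiene).
1 of the 2 rings is aromatic. Total: 1.

1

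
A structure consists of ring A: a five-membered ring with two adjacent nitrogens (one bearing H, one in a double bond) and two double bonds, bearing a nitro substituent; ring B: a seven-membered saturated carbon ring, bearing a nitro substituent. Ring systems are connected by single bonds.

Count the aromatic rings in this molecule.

Ring A has a continuous p-orbital overlap around the ring; 2 ring double bonds (4 π electrons) plus a heteroatom lone pair (2) give 6 π electrons. Since 6 = 4n+2 (n=1), ring A is aromatic (pyrazole).
Ring B has only sp³ atoms, so it is not fully conjugated — not aromatic (cycloheptane).
Aromatic: A. Total: 1.

1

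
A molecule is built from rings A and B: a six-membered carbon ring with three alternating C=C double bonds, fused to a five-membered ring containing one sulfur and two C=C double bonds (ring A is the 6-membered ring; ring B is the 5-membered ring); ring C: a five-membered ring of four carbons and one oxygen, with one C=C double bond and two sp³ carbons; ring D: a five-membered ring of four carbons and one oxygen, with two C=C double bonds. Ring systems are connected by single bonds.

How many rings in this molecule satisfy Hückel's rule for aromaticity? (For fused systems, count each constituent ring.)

3

Rings A and B form a fused bicyclic system (with one sulfur) with 9 sp² atoms and 10 π electrons from ring double bonds plus a heteroatom lone pair. 10 = 4(2)+2, so the system is aromatic and both rings count as aromatic (benzothiophene).
Ring C has two sp³ carbons, so it is not fully conjugated — not aromatic (2,3-dihydrofuran).
Ring D is planar and fully conjugated; 2 ring double bonds (4 π electrons) plus a heteroatom lone pair (2) give 6 π electrons. 6 = 4(1)+2, so ring D is aromatic (furan).
Aromatic: A, B, D. Total: 3.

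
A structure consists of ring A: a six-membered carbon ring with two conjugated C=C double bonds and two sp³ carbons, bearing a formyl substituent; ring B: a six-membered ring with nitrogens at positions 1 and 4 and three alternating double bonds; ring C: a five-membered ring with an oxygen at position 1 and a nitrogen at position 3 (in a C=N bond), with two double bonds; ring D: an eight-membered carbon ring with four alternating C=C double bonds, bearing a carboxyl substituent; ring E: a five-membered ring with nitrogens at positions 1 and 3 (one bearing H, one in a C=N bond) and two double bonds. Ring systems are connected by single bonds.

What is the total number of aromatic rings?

3

Ring A has two sp³ carbons, so it is not fully conjugated — not aromatic (1,3-cyclohexadiene).
Ring B has a continuous p-orbital overlap around the ring; 3 ring double bonds give 6 π electrons. Since 6 = 4n+2 (n=1), ring B is aromatic (pyrazine).
Ring C has a continuous p-orbital overlap around the ring; 2 ring double bonds (4 π electrons) plus a heteroatom lone pair (2) give 6 π electrons. Since 6 = 4n+2 (n=1), ring C is aromatic (oxazole).
Ring D has only sp² ring atoms; a planar conformation would have a fully conjugated π system of 8 electrons. But 8 = 4(2), which is 4n not 4n+2, so ring D is not aromatic (cyclooctatetraene) — cyclooctatetraene distorts into a non-planar tub to avoid antiaromaticity.
Ring E is planar and fully conjugated; 2 ring double bonds (4 π electrons) plus a heteroatom lone pair (2) give 6 π electrons. That satisfies 4n+2 with n=1, so ring E is aromatic (imidazole).
Aromatic: B, C, E. Total: 3.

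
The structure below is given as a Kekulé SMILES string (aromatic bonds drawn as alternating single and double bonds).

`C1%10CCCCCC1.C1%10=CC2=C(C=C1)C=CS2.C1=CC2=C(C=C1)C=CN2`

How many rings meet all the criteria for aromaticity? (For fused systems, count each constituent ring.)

4

The SMILES encodes a seven-membered saturated carbon ring; a six-membered carbon ring with three alternating C=C double bonds, fused to a five-membered ring containing one sulfur and two C=C double bonds; a six-membered carbon ring with three alternating C=C double bonds, fused to a five-membered ring containing one N–H nitrogen and two C=C double bonds.
The 7-membered ring has only sp³ atoms, so it is not fully conjugated — not aromatic (cycloheptane).
The fused 6/5-membered bicyclic (with one sulfur) is a single π system with 9 sp² atoms and 10 π electrons from ring double bonds plus a heteroatom lone pair. 10 = 4(2)+2, so the system is aromatic and both rings count as aromatic (benzothiophene).
The fused 6/5-membered bicyclic (with one N–H) is a single π system with 9 sp² atoms and 10 π electrons from ring double bonds plus a heteroatom lone pair. 10 = 4(2)+2, so the system is aromatic and both rings count as aromatic (indole).
4 of the 5 rings are aromatic. Total: 4.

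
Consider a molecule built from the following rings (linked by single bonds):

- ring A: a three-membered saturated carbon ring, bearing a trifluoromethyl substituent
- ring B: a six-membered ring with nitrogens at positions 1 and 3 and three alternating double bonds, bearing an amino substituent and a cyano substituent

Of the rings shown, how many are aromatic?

Ring A has only sp³ atoms, so it is not fully conjugated — not aromatic (cyclopropane).
Ring B has a continuous p-orbital overlap around the ring; 3 ring double bonds give 6 π electrons. 6 = 4(1)+2, so ring B is aromatic (pyrimidine).
Aromatic: B. Total: 1.

1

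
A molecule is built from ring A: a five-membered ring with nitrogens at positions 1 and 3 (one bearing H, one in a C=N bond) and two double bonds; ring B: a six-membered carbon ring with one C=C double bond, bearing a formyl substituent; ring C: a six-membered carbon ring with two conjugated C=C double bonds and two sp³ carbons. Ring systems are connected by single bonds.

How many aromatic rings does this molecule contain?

1

Ring A is fully conjugated (every ring atom contributes a p orbital); 2 ring double bonds (4 π electrons) plus a heteroatom lone pair (2) give 6 π electrons. 6 = 4(1)+2, so ring A is aromatic (imidazole).
Ring B has four sp³ carbons, so it is not fully conjugated — not aromatic (cyclohexene).
Ring C has two sp³ carbons, so it is not fully conjugated — not aromatic (1,3-cyclohexadiene).
Aromatic: A. Total: 1.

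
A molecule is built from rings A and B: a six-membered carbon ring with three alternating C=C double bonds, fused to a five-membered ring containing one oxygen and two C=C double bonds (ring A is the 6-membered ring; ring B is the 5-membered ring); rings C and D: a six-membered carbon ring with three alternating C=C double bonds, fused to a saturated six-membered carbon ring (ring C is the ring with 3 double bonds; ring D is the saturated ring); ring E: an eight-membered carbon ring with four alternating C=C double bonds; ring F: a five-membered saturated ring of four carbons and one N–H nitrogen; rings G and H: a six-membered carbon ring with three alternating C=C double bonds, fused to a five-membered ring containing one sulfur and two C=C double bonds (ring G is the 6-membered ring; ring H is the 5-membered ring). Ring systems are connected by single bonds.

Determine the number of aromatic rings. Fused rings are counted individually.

5

Rings A and B form a fused bicyclic system (with one oxygen) with 9 sp² atoms and 10 π electrons from ring double bonds plus a heteroatom lone pair. 10 = 4(2)+2, so the system is aromatic and both rings count as aromatic (benzofuran).
Ring C is planar and fully conjugated; 3 ring double bonds give 6 π electrons. 6 = 4(1)+2, so ring C is aromatic (benzene ring).
Ring D has four sp³ carbons, so it is not fully conjugated — not aromatic (cyclohexane ring).
Ring E has only sp² ring atoms; a planar conformation would have a fully conjugated π system of 8 electrons. But 8 = 4(2), which is 4n not 4n+2, so ring E is not aromatic (cyclooctatetraene) — cyclooctatetraene distorts into a non-planar tub to avoid antiaromaticity.
Ring F has only sp³ atoms, so it is not fully conjugated — not aromatic (pyrrolidine).
Rings G and H form a fused bicyclic system (with one sulfur) with 9 sp² atoms and 10 π electrons from ring double bonds plus a heteroatom lone pair. 10 = 4(2)+2, so the system is aromatic and both rings count as aromatic (benzothiophene).
Aromatic: A, B, C, G, H. Total: 5.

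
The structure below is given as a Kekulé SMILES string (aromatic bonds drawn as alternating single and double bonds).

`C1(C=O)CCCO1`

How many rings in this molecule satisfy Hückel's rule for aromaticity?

0

The SMILES encodes a five-membered saturated ring of four carbons and one oxygen.
The 5-membered ring with one oxygen has only sp³ atoms, so it is not fully conjugated — not aromatic (tetrahydrofuran).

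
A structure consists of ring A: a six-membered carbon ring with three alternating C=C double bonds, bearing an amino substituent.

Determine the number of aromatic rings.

Ring A is fully conjugated (every ring atom contributes a p orbital); 3 ring double bonds give 6 π electrons. Since 6 = 4n+2 (n=1), ring A is aromatic (benzene).

1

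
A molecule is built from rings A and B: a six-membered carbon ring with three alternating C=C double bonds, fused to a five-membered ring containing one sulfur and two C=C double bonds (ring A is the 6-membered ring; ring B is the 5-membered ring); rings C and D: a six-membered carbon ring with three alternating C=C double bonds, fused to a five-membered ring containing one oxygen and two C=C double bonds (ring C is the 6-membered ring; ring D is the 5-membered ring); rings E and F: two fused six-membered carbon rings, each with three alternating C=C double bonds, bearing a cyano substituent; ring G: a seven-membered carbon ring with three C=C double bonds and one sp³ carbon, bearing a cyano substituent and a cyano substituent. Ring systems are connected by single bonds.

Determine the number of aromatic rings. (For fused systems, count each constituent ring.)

6

Rings A and B form a fused bicyclic system (with one sulfur) with 9 sp² atoms and 10 π electrons from ring double bonds plus a heteroatom lone pair. 10 = 4(2)+2, so the system is aromatic and both rings count as aromatic (benzothiophene).
Rings C and D form a fused bicyclic system (with one oxygen) with 9 sp² atoms and 10 π electrons from ring double bonds plus a heteroatom lone pair. 10 = 4(2)+2, so the system is aromatic and both rings count as aromatic (benzofuran).
Rings E and F form a fused bicyclic system with 10 sp² atoms and 10 π electrons from ring double bonds. 10 = 4(2)+2, so the system is aromatic and both rings count as aromatic (naphthalene).
Ring G has one sp³ carbon, so it is not fully conjugated — not aromatic (cycloheptatriene).
Aromatic: A, B, C, D, E, F. Total: 6.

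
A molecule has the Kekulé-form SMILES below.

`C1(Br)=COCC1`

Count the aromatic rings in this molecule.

The SMILES encodes a five-membered ring of four carbons and one oxygen, with one C=C double bond and two sp³ carbons.
The 5-membered ring with one oxygen has two sp³ carbons, so it is not fully conjugated — not aromatic (2,3-dihydrofuran).

0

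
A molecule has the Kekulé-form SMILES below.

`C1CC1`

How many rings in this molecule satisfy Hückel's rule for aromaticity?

The SMILES encodes a three-membered saturated carbon ring.
The 3-membered ring has only sp³ atoms, so it is not fully conjugated — not aromatic (cyclopropane).

0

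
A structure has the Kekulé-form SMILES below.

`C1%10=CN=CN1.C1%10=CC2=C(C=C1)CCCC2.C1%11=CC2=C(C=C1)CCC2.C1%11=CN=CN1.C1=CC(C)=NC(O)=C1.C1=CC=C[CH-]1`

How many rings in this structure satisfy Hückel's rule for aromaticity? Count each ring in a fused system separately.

The SMILES encodes a five-membered ring with nitrogens at positions 1 and 3 (one bearing H, one in a C=N bond) and two double bonds; a six-membered carbon ring with three alternating C=C double bonds, fused to a saturated six-membered carbon ring; a six-membered carbon ring with three alternating C=C double bonds, fused to a saturated five-membered carbon ring; a five-membered ring with nitrogens at positions 1 and 3 (one bearing H, one in a C=N bond) and two double bonds; a six-membered ring of five carbons and one nitrogen with three alternating double bonds; a five-membered all-carbon ring bearing a negative charge on one carbon, with two C=C double bonds.
The 5-membered ring with two nitrogens (one N–H, one =N–) has a continuous p-orbital overlap around the ring; 2 ring double bonds (4 π electrons) plus a heteroatom lone pair (2) give 6 π electrons. 6 = 4(1)+2, so it is aromatic (imidazole).
The 6-membered ring is fully conjugated (every ring atom contributes a p orbital); 3 ring double bonds give 6 π electrons. Since 6 = 4n+2 (n=1), it is aromatic (benzene ring).
The second 6-membered ring has four sp³ carbons, so it is not fully conjugated — not aromatic (cyclohexane ring).
The third 6-membered ring is fully conjugated (every ring atom contributes a p orbital); 3 ring double bonds give 6 π electrons. Since 6 = 4n+2 (n=1), it is aromatic (benzene ring).
The 5-membered ring has three sp³ carbons, so it is not fully conjugated — not aromatic (cyclopentane ring).
The second 5-membered ring with two nitrogens (one N–H, one =N–) is planar and fully conjugated; 2 ring double bonds (4 π electrons) plus a heteroatom lone pair (2) give 6 π electrons. Since 6 = 4n+2 (n=1), it is aromatic (imidazole).
The 6-membered ring with one nitrogen is planar and fully conjugated; 3 ring double bonds give 6 π electrons. That satisfies 4n+2 with n=1, so it is aromatic (pyridine).
The second 5-membered ring has a continuous p-orbital overlap around the ring; 2 ring double bonds (4 π electrons) plus the carbanion lone pair (2) give 6 π electrons. Since 6 = 4n+2 (n=1), it is aromatic (cyclopentadienyl anion).
6 of the 8 rings are aromatic. Total: 6.

6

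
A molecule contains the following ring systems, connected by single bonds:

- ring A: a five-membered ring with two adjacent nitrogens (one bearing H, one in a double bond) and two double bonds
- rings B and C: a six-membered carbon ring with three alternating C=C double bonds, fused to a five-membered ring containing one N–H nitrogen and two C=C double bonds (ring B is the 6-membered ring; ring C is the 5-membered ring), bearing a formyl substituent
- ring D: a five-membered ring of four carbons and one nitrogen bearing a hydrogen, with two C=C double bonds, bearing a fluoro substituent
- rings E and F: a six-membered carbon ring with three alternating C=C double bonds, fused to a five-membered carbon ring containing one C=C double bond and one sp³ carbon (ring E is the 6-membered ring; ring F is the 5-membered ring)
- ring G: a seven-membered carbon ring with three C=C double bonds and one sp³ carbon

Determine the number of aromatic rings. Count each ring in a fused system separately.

Ring A is planar and fully conjugated; 2 ring double bonds (4 π electrons) plus a heteroatom lone pair (2) give 6 π electrons. 6 = 4(1)+2, so ring A is aromatic (pyrazole).
Rings B and C form a fused bicyclic system (with one N–H) with 9 sp² atoms and 10 π electrons from ring double bonds plus a heteroatom lone pair. 10 = 4(2)+2, so the system is aromatic and both rings count as aromatic (indole).
Ring D has a continuous p-orbital overlap around the ring; 2 ring double bonds (4 π electrons) plus a heteroatom lone pair (2) give 6 π electrons. Since 6 = 4n+2 (n=1), ring D is aromatic (pyrrole).
Ring E is fully conjugated (every ring atom contributes a p orbital); 3 ring double bonds give 6 π electrons. That satisfies 4n+2 with n=1, so ring E is aromatic (benzene ring).
Ring F has one sp³ carbon, so it is not fully conjugated — not aromatic (cyclopentene ring).
Ring G has one sp³ carbon, so it is not fully conjugated — not aromatic (cycloheptatriene).
Aromatic: A, B, C, D, E. Total: 5.

5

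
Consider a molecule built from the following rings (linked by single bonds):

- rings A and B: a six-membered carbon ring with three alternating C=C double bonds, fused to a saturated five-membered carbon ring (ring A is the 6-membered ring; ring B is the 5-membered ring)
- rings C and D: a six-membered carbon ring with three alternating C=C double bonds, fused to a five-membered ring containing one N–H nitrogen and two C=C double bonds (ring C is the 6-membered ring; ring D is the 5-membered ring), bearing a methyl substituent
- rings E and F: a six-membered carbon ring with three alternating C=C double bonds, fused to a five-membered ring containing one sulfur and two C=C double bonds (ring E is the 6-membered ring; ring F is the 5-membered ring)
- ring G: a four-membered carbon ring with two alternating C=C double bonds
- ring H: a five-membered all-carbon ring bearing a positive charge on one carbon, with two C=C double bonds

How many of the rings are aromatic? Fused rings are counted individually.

Ring A has a continuous p-orbital overlap around the ring; 3 ring double bonds give 6 π electrons. That satisfies 4n+2 with n=1, so ring A is aromatic (benzene ring).
Ring B has three sp³ carbons, so it is not fully conjugated — not aromatic (cyclopentane ring).
Rings C and D form a fused bicyclic system (with one N–H) with 9 sp² atoms and 10 π electrons from ring double bonds plus a heteroatom lone pair. 10 = 4(2)+2, so the system is aromatic and both rings count as aromatic (indole).
Rings E and F form a fused bicyclic system (with one sulfur) with 9 sp² atoms and 10 π electrons from ring double bonds plus a heteroatom lone pair. 10 = 4(2)+2, so the system is aromatic and both rings count as aromatic (benzothiophene).
Ring G has only sp² ring atoms; a planar conformation would have a fully conjugated π system of 4 electrons. But 4 = 4(1), which is 4n not 4n+2, so ring G is not aromatic (cyclobutadiene) — cyclobutadiene is antiaromatic and distorts to a rectangle.
Ring H has only sp² ring atoms; a planar conformation would have a fully conjugated π system of 4 electrons. But 4 = 4(1), which is 4n not 4n+2, so ring H is not aromatic (cyclopentadienyl cation).
Aromatic: A, C, D, E, F. Total: 5.

5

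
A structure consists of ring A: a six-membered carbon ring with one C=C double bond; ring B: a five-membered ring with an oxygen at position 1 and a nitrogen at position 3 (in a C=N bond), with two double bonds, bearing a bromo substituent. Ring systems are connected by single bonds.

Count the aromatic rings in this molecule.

Ring A has four sp³ carbons, so it is not fully conjugated — not aromatic (cyclohexene).
Ring B has a continuous p-orbital overlap around the ring; 2 ring double bonds (4 π electrons) plus a heteroatom lone pair (2) give 6 π electrons. That satisfies 4n+2 with n=1, so ring B is aromatic (oxazole).
Aromatic: B. Total: 1.

1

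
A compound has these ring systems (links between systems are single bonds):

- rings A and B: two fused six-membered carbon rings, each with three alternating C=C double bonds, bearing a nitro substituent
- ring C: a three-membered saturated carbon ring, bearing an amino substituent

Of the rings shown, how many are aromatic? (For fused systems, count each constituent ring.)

2

Rings A and B form a fused bicyclic system with 10 sp² atoms and 10 π electrons from ring double bonds. 10 = 4(2)+2, so the system is aromatic and both rings count as aromatic (naphthalene).
Ring C has only sp³ atoms, so it is not fully conjugated — not aromatic (cyclopropane).
Aromatic: A, B. Total: 2.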